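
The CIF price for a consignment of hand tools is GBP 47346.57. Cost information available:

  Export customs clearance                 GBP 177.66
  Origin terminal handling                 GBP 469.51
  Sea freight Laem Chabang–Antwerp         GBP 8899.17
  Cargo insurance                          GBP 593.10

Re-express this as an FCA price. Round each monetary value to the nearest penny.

FCA price: GBP 37384.79

Not relevant to the conversion: export clearance — on the seller under both CIF and FCA; already in the CIF price and stays in the FCA price.
From CIF to FCA, the seller no longer bears: origin terminal, freight, insurance.
FCA price = 47346.57 − 469.51 − 8899.17 − 593.10 = 37384.79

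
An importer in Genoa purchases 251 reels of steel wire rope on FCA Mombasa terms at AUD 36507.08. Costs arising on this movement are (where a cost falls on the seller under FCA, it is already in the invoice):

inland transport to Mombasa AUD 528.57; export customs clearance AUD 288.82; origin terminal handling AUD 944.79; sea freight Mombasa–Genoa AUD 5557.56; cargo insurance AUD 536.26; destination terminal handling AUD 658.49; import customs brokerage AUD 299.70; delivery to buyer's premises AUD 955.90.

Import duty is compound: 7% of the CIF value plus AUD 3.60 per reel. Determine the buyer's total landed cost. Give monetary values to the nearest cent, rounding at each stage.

Total landed cost: AUD 49411.58

FCA: the seller delivers export-cleared goods to the carrier; the buyer bears costs from that point.
Already in the invoice (seller's account under FCA): inland to port, export clearance — exclude.
CIF value = FCA price + origin terminal + freight + insurance = 36507.08 + 944.79 + 5557.56 + 536.26 = 43545.69
Ad valorem component: 43545.69 × 7% = 3048.20
Specific component: 251 × 3.60 = 903.60
Import duty = 3048.20 + 903.60 = 3951.80
Buyer bears: origin terminal 944.79 + freight 5557.56 + insurance 536.26 + destination terminal 658.49 + brokerage 299.70 + delivery 955.90 + duty 3951.80 = 12904.50
Landed cost = invoice 36507.08 + 12904.50 = 49411.58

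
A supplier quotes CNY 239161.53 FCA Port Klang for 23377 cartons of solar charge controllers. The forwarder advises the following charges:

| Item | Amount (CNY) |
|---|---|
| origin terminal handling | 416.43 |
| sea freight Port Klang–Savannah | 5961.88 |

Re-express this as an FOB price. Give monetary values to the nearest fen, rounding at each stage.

Not relevant to the conversion: freight — on the buyer under both terms; not part of either seller's price.
From FCA to FOB, the seller additionally bears: origin terminal.
FOB price = 239161.53 + 416.43 = 239577.96

FOB price: CNY 239577.96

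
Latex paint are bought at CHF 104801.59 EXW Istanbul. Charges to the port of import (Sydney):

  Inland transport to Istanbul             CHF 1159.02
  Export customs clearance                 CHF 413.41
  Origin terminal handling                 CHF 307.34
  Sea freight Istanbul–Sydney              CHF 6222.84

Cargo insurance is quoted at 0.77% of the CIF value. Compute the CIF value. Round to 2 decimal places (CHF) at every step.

Let C be the CIF value. C = EXW price + pre-shipment costs + freight + 0.77% × C
C − 0.77% × C = 104801.59 + 1159.02 + 413.41 + 307.34 + 6222.84
0.9923 × C = 112904.20
C = 112904.20 / 0.9923 = 113780.31
Insurance premium = 0.77% × 113780.31 = 876.11

CIF value: CHF 113780.31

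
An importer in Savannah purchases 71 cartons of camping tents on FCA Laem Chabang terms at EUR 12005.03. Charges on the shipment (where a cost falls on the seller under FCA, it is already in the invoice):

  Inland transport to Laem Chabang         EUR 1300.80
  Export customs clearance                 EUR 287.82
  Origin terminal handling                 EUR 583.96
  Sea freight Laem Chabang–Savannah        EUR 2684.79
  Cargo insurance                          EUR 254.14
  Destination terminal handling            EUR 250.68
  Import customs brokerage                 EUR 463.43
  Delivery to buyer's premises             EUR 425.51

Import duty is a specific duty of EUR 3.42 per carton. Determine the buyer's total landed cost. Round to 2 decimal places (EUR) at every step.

Total landed cost: EUR 16910.36

FCA: the seller delivers export-cleared goods to the carrier; the buyer bears costs from that point.
Already in the invoice (seller's account under FCA): inland to port, export clearance — exclude.
CIF value = FCA price + origin terminal + freight + insurance = 12005.03 + 583.96 + 2684.79 + 254.14 = 15527.92
Import duty = 71 × 3.42 = 242.82
Buyer bears: origin terminal 583.96 + freight 2684.79 + insurance 254.14 + destination terminal 250.68 + brokerage 463.43 + delivery 425.51 + duty 242.82 = 4905.33
Landed cost = invoice 12005.03 + 4905.33 = 16910.36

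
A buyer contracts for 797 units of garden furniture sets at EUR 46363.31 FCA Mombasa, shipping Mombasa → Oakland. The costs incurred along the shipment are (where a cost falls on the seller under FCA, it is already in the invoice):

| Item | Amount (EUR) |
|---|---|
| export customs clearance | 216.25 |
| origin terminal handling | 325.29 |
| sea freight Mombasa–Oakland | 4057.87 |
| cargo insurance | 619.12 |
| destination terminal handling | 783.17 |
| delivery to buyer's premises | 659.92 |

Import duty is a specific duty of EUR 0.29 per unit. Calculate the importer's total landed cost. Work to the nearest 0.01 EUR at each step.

Total landed cost: EUR 53039.81

FCA: the seller delivers export-cleared goods to the carrier; the buyer bears costs from that point.
Already in the invoice (seller's account under FCA): export clearance — exclude.
CIF value = FCA price + origin terminal + freight + insurance = 46363.31 + 325.29 + 4057.87 + 619.12 = 51365.59
Import duty = 797 × 0.29 = 231.13
Buyer bears: origin terminal 325.29 + freight 4057.87 + insurance 619.12 + destination terminal 783.17 + delivery 659.92 + duty 231.13 = 6676.50
Landed cost = invoice 46363.31 + 6676.50 = 53039.81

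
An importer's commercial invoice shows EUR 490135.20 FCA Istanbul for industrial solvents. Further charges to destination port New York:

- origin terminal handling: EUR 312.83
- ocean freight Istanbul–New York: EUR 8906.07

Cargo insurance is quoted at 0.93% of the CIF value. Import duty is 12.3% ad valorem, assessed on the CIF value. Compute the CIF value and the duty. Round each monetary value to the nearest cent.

Let C be the CIF value. C = FCA price + pre-shipment costs + freight + 0.93% × C
C − 0.93% × C = 490135.20 + 312.83 + 8906.07
0.9907 × C = 499354.10
C = 499354.10 / 0.9907 = 504041.69
Insurance premium = 0.93% × 504041.69 = 4687.59
Import duty = 504041.69 × 12.3% = 61997.13

CIF value: EUR 504041.69; import duty: EUR 61997.13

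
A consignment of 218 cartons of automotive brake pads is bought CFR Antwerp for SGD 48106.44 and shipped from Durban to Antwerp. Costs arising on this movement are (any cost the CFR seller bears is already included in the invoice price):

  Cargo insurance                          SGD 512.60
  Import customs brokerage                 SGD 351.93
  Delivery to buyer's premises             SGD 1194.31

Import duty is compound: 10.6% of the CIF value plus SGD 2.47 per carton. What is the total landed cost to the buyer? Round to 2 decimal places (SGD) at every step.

CFR: the seller pays costs through ocean freight to the destination port, but not insurance.
CIF value = CFR price + insurance = 48106.44 + 512.60 = 48619.04
Ad valorem component: 48619.04 × 10.6% = 5153.62
Specific component: 218 × 2.47 = 538.46
Import duty = 5153.62 + 538.46 = 5692.08
Buyer bears: insurance 512.60 + brokerage 351.93 + delivery 1194.31 + duty 5692.08 = 7750.92
Landed cost = invoice 48106.44 + 7750.92 = 55857.36

Total landed cost: SGD 55857.36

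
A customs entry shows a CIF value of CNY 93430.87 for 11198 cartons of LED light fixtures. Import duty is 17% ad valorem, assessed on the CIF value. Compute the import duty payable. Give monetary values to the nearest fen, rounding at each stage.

Import duty: CNY 15883.25

Import duty = 93430.87 × 17% = 15883.25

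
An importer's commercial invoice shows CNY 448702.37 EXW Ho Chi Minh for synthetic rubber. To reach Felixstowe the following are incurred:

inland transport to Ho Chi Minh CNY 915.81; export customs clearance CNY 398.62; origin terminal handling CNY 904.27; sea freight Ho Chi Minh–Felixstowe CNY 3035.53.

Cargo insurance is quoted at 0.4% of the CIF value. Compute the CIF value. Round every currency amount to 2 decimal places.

CIF value: CNY 455779.72

Let C be the CIF value. C = EXW price + pre-shipment costs + freight + 0.4% × C
C − 0.4% × C = 448702.37 + 915.81 + 398.62 + 904.27 + 3035.53
0.996 × C = 453956.60
C = 453956.60 / 0.996 = 455779.72
Insurance premium = 0.4% × 455779.72 = 1823.12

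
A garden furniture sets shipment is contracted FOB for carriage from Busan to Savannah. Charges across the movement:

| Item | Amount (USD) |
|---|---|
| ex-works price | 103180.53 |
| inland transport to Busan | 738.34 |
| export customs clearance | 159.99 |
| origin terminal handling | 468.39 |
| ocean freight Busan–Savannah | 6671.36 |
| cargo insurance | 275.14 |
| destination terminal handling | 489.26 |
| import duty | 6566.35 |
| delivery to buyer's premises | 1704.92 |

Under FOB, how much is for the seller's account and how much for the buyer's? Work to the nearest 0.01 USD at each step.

Seller: USD 104547.25; buyer: USD 15707.03

FOB: the seller bears costs until goods are on board at the origin port; the buyer bears freight, insurance and all costs thereafter.
Seller's account: goods 103180.53 + inland to port 738.34 + export clearance 159.99 + origin terminal 468.39 = 104547.25
Buyer's account: freight 6671.36 + insurance 275.14 + destination terminal 489.26 + duty 6566.35 + delivery 1704.92 = 15707.03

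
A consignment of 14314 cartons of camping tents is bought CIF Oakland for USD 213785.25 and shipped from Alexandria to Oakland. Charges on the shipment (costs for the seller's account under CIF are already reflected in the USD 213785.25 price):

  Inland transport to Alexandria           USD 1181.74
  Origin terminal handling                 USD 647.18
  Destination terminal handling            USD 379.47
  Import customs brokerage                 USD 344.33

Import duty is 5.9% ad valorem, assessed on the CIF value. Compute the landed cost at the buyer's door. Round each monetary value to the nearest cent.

Total landed cost: USD 227122.38

CIF: the seller pays costs through ocean freight and marine insurance to the destination port.
Already in the invoice (seller's account under CIF): inland to port, origin terminal — exclude.
The CIF price already equals the CIF value: 213785.25
Import duty = 213785.25 × 5.9% = 12613.33
Buyer bears: destination terminal 379.47 + brokerage 344.33 + duty 12613.33 = 13337.13
Landed cost = invoice 213785.25 + 13337.13 = 227122.38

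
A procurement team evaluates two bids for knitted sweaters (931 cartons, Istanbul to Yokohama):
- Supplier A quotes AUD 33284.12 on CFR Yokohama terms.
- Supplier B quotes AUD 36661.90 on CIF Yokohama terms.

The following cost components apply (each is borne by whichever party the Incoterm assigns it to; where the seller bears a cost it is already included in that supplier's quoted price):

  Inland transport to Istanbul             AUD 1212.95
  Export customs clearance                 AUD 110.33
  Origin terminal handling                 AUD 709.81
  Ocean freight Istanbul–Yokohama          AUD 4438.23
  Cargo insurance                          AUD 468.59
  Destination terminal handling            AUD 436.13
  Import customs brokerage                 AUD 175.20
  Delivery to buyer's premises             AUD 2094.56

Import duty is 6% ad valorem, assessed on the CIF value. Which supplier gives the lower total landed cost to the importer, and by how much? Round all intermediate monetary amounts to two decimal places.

Supplier A (CFR):
CIF value = CFR price + insurance = 33284.12 + 468.59 = 33752.71
Import duty = 33752.71 × 6% = 2025.16
Buyer bears (A): 468.59 + 436.13 + 175.20 + 2094.56 = 3174.48
Landed cost (A) = invoice 33284.12 + 3174.48 + duty 2025.16 = 38483.76
Supplier B (CIF):
The CIF price already equals the CIF value: 36661.90
Import duty = 36661.90 × 6% = 2199.71
Buyer bears (B): 436.13 + 175.20 + 2094.56 = 2705.89
Landed cost (B) = invoice 36661.90 + 2705.89 + duty 2199.71 = 41567.50
Difference = |38483.76 − 41567.50| = 3083.74

Supplier A is cheaper by AUD 3083.74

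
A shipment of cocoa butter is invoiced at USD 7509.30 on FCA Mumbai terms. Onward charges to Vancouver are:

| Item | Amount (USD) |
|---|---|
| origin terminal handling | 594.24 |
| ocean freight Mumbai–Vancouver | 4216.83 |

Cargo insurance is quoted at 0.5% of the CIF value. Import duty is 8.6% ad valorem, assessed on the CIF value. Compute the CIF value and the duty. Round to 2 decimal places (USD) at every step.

Let C be the CIF value. C = FCA price + pre-shipment costs + freight + 0.5% × C
C − 0.5% × C = 7509.30 + 594.24 + 4216.83
0.995 × C = 12320.37
C = 12320.37 / 0.995 = 12382.28
Insurance premium = 0.5% × 12382.28 = 61.91
Import duty = 12382.28 × 8.6% = 1064.88

CIF value: USD 12382.28; import duty: USD 1064.88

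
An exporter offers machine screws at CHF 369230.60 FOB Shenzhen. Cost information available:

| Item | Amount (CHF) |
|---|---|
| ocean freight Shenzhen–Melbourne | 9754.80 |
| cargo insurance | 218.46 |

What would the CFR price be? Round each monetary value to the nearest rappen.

Not relevant to the conversion: insurance — on the buyer under both terms; not part of either seller's price.
From FOB to CFR, the seller additionally bears: freight.
CFR price = 369230.60 + 9754.80 = 378985.40

CFR price: CHF 378985.40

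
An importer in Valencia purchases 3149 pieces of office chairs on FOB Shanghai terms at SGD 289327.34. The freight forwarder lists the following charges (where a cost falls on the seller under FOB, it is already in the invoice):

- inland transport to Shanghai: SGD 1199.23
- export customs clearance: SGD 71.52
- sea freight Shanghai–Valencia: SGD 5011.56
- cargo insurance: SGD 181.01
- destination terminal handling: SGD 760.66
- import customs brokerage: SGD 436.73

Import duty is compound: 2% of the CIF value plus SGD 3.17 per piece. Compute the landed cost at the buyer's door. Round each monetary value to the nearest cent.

Total landed cost: SGD 311590.03

FOB: the seller bears costs until goods are on board at the origin port; the buyer bears freight, insurance and all costs thereafter.
Already in the invoice (seller's account under FOB): inland to port, export clearance — exclude.
CIF value = FOB price + freight + insurance = 289327.34 + 5011.56 + 181.01 = 294519.91
Ad valorem component: 294519.91 × 2% = 5890.40
Specific component: 3149 × 3.17 = 9982.33
Import duty = 5890.40 + 9982.33 = 15872.73
Buyer bears: freight 5011.56 + insurance 181.01 + destination terminal 760.66 + brokerage 436.73 + duty 15872.73 = 22262.69
Landed cost = invoice 289327.34 + 22262.69 = 311590.03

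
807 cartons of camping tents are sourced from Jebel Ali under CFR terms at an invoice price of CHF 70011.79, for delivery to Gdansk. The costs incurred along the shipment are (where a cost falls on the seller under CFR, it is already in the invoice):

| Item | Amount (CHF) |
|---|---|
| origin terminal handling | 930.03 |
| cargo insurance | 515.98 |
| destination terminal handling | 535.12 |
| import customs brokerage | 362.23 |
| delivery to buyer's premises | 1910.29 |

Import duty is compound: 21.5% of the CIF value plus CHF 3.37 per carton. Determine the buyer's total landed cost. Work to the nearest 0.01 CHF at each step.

CFR: the seller pays costs through ocean freight to the destination port, but not insurance.
Already in the invoice (seller's account under CFR): origin terminal — exclude.
CIF value = CFR price + insurance = 70011.79 + 515.98 = 70527.77
Ad valorem component: 70527.77 × 21.5% = 15163.47
Specific component: 807 × 3.37 = 2719.59
Import duty = 15163.47 + 2719.59 = 17883.06
Buyer bears: insurance 515.98 + destination terminal 535.12 + brokerage 362.23 + delivery 1910.29 + duty 17883.06 = 21206.68
Landed cost = invoice 70011.79 + 21206.68 = 91218.47

Total landed cost: CHF 91218.47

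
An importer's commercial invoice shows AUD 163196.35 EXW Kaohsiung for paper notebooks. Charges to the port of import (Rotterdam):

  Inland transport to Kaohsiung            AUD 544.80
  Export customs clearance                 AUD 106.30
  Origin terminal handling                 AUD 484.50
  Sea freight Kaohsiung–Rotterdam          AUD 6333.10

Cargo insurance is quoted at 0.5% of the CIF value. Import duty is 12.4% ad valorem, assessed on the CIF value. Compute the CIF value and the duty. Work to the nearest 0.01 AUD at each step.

Let C be the CIF value. C = EXW price + pre-shipment costs + freight + 0.5% × C
C − 0.5% × C = 163196.35 + 544.80 + 106.30 + 484.50 + 6333.10
0.995 × C = 170665.05
C = 170665.05 / 0.995 = 171522.66
Insurance premium = 0.5% × 171522.66 = 857.61
Import duty = 171522.66 × 12.4% = 21268.81

CIF value: AUD 171522.66; import duty: AUD 21268.81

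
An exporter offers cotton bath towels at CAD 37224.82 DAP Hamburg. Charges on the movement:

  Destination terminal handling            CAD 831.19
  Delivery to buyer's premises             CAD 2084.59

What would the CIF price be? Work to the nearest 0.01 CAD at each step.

From DAP to CIF, the seller no longer bears: destination terminal, delivery.
CIF price = 37224.82 − 831.19 − 2084.59 = 34309.04

CIF price: CAD 34309.04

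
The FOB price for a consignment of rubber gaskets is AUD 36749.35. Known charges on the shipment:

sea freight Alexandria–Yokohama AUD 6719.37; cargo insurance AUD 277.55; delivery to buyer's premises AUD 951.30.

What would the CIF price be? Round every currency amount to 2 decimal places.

CIF price: AUD 43746.27

Not relevant to the conversion: delivery — on the buyer under both terms; not part of either seller's price.
From FOB to CIF, the seller additionally bears: freight, insurance.
CIF price = 36749.35 + 6719.37 + 277.55 = 43746.27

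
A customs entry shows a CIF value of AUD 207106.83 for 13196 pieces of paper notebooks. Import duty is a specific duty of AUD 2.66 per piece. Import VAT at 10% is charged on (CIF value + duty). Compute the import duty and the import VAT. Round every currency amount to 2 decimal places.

Import duty: AUD 35101.36; import VAT: AUD 24220.82

Import duty = 13196 × 2.66 = 35101.36
VAT base = CIF + duty = 207106.83 + 35101.36 = 242208.19
Import VAT = 242208.19 × 10% = 24220.82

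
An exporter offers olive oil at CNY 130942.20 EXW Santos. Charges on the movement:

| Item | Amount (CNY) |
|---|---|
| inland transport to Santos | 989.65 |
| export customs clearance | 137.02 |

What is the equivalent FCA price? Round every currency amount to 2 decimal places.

FCA price: CNY 132068.87

From EXW to FCA, the seller additionally bears: inland to port, export clearance.
FCA price = 130942.20 + 989.65 + 137.02 = 132068.87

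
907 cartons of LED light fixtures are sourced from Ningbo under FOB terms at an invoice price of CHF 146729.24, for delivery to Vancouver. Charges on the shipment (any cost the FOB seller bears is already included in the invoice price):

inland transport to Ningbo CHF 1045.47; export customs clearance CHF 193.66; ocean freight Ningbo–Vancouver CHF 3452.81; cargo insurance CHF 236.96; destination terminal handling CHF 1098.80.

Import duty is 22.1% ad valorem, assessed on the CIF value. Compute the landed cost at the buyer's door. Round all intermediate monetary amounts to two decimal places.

FOB: the seller bears costs until goods are on board at the origin port; the buyer bears freight, insurance and all costs thereafter.
Already in the invoice (seller's account under FOB): inland to port, export clearance — exclude.
CIF value = FOB price + freight + insurance = 146729.24 + 3452.81 + 236.96 = 150419.01
Import duty = 150419.01 × 22.1% = 33242.60
Buyer bears: freight 3452.81 + insurance 236.96 + destination terminal 1098.80 + duty 33242.60 = 38031.17
Landed cost = invoice 146729.24 + 38031.17 = 184760.41

Total landed cost: CHF 184760.41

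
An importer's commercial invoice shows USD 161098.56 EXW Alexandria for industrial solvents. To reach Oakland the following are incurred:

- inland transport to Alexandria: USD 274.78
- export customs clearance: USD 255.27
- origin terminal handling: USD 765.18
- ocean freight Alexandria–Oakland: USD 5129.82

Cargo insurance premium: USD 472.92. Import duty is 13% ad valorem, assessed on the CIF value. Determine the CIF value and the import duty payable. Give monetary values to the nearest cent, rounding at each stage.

CIF value: USD 167996.53; import duty: USD 21839.55

CIF = EXW price + pre-shipment costs + freight + insurance
CIF = 161098.56 + 274.78 + 255.27 + 765.18 + 5129.82 + 472.92 = 167996.53
Import duty = 167996.53 × 13% = 21839.55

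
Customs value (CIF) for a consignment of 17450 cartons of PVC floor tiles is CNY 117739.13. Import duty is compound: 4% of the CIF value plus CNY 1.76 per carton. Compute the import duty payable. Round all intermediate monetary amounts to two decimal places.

Ad valorem component: 117739.13 × 4% = 4709.57
Specific component: 17450 × 1.76 = 30712.00
Import duty = 4709.57 + 30712.00 = 35421.57

Import duty: CNY 35421.57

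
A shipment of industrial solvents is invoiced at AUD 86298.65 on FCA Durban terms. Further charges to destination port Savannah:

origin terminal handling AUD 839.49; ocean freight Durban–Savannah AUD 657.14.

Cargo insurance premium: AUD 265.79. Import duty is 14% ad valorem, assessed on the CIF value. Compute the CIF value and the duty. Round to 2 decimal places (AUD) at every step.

CIF value: AUD 88061.07; import duty: AUD 12328.55

CIF = FCA price + pre-shipment costs + freight + insurance
CIF = 86298.65 + 839.49 + 657.14 + 265.79 = 88061.07
Import duty = 88061.07 × 14% = 12328.55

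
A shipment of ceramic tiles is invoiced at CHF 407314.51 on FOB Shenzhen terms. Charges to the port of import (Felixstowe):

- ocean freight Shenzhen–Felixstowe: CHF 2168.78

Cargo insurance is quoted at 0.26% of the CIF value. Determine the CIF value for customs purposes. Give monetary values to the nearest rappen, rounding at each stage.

CIF value: CHF 410550.72

Let C be the CIF value. C = FOB price + freight + 0.26% × C
C − 0.26% × C = 407314.51 + 2168.78
0.9974 × C = 409483.29
C = 409483.29 / 0.9974 = 410550.72
Insurance premium = 0.26% × 410550.72 = 1067.43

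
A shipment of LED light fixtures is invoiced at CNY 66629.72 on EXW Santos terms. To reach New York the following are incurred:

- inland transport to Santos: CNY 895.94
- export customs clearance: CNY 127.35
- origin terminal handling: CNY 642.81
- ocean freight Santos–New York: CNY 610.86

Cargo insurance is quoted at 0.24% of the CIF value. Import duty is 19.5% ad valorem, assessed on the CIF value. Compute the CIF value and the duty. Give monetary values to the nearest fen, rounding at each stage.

CIF value: CNY 69072.45; import duty: CNY 13469.13

Let C be the CIF value. C = EXW price + pre-shipment costs + freight + 0.24% × C
C − 0.24% × C = 66629.72 + 895.94 + 127.35 + 642.81 + 610.86
0.9976 × C = 68906.68
C = 68906.68 / 0.9976 = 69072.45
Insurance premium = 0.24% × 69072.45 = 165.77
Import duty = 69072.45 × 19.5% = 13469.13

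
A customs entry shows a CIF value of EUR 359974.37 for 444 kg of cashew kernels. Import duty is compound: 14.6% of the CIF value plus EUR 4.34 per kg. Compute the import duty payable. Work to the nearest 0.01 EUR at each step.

Import duty: EUR 54483.22

Ad valorem component: 359974.37 × 14.6% = 52556.26
Specific component: 444 × 4.34 = 1926.96
Import duty = 52556.26 + 1926.96 = 54483.22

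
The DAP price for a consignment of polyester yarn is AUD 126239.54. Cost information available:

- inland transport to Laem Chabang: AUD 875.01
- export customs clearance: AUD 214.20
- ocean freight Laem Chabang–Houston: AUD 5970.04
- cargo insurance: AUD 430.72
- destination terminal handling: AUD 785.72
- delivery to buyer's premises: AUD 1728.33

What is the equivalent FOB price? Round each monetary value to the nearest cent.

Not relevant to the conversion: export clearance, inland to port — on the seller under both DAP and FOB; already in the DAP price and stays in the FOB price.
From DAP to FOB, the seller no longer bears: freight, insurance, destination terminal, delivery.
FOB price = 126239.54 − 5970.04 − 430.72 − 785.72 − 1728.33 = 117324.73

FOB price: AUD 117324.73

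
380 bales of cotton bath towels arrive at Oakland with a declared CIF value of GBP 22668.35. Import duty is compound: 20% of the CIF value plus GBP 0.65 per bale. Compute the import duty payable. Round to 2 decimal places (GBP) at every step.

Ad valorem component: 22668.35 × 20% = 4533.67
Specific component: 380 × 0.65 = 247.00
Import duty = 4533.67 + 247.00 = 4780.67

Import duty: GBP 4780.67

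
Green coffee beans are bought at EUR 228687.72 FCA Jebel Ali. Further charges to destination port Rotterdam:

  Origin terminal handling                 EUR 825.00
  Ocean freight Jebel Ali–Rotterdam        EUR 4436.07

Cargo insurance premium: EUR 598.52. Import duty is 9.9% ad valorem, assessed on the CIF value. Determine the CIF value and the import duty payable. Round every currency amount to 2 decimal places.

CIF value: EUR 234547.31; import duty: EUR 23220.18

CIF = FCA price + pre-shipment costs + freight + insurance
CIF = 228687.72 + 825.00 + 4436.07 + 598.52 = 234547.31
Import duty = 234547.31 × 9.9% = 23220.18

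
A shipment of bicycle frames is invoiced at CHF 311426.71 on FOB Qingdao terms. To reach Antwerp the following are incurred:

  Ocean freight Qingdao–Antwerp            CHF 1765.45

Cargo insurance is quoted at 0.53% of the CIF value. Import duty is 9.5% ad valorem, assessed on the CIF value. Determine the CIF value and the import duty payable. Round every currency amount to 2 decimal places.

CIF value: CHF 314860.92; import duty: CHF 29911.79

Let C be the CIF value. C = FOB price + freight + 0.53% × C
C − 0.53% × C = 311426.71 + 1765.45
0.9947 × C = 313192.16
C = 313192.16 / 0.9947 = 314860.92
Insurance premium = 0.53% × 314860.92 = 1668.76
Import duty = 314860.92 × 9.5% = 29911.79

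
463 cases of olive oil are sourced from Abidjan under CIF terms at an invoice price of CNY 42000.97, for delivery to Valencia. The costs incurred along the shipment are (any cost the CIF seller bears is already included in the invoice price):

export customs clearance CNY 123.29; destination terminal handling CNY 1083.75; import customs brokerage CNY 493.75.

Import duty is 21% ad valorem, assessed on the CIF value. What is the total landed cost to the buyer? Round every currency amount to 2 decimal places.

Total landed cost: CNY 52398.67

CIF: the seller pays costs through ocean freight and marine insurance to the destination port.
Already in the invoice (seller's account under CIF): export clearance — exclude.
The CIF price already equals the CIF value: 42000.97
Import duty = 42000.97 × 21% = 8820.20
Buyer bears: destination terminal 1083.75 + brokerage 493.75 + duty 8820.20 = 10397.70
Landed cost = invoice 42000.97 + 10397.70 = 52398.67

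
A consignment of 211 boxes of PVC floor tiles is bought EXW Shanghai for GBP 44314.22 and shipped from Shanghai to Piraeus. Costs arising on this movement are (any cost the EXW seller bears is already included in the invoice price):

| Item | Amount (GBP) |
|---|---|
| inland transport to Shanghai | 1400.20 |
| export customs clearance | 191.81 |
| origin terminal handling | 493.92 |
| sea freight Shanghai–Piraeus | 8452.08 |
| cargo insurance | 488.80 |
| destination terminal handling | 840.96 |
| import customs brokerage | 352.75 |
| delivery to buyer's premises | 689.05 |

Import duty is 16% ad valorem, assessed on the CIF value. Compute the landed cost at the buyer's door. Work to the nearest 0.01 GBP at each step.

EXW: the seller makes goods available at their premises; the buyer bears all onward costs.
CIF value = EXW price + inland to port + export clearance + origin terminal + freight + insurance = 44314.22 + 1400.20 + 191.81 + 493.92 + 8452.08 + 488.80 = 55341.03
Import duty = 55341.03 × 16% = 8854.56
Buyer bears: inland to port 1400.20 + export clearance 191.81 + origin terminal 493.92 + freight 8452.08 + insurance 488.80 + destination terminal 840.96 + brokerage 352.75 + delivery 689.05 + duty 8854.56 = 21764.13
Landed cost = invoice 44314.22 + 21764.13 = 66078.35

Total landed cost: GBP 66078.35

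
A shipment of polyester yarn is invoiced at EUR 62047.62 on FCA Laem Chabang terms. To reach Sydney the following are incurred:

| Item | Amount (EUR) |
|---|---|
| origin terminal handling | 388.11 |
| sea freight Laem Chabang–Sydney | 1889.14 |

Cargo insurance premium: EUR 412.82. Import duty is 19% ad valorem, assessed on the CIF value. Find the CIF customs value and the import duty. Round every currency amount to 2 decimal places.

CIF value: EUR 64737.69; import duty: EUR 12300.16

CIF = FCA price + pre-shipment costs + freight + insurance
CIF = 62047.62 + 388.11 + 1889.14 + 412.82 = 64737.69
Import duty = 64737.69 × 19% = 12300.16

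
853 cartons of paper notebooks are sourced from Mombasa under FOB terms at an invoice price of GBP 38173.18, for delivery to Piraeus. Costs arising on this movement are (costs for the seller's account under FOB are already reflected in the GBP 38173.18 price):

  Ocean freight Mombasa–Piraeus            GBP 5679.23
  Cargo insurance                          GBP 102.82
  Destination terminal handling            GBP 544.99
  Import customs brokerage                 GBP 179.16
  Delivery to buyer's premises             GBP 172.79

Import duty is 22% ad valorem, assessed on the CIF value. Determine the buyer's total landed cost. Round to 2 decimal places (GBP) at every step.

FOB: the seller bears costs until goods are on board at the origin port; the buyer bears freight, insurance and all costs thereafter.
CIF value = FOB price + freight + insurance = 38173.18 + 5679.23 + 102.82 = 43955.23
Import duty = 43955.23 × 22% = 9670.15
Buyer bears: freight 5679.23 + insurance 102.82 + destination terminal 544.99 + brokerage 179.16 + delivery 172.79 + duty 9670.15 = 16349.14
Landed cost = invoice 38173.18 + 16349.14 = 54522.32

Total landed cost: GBP 54522.32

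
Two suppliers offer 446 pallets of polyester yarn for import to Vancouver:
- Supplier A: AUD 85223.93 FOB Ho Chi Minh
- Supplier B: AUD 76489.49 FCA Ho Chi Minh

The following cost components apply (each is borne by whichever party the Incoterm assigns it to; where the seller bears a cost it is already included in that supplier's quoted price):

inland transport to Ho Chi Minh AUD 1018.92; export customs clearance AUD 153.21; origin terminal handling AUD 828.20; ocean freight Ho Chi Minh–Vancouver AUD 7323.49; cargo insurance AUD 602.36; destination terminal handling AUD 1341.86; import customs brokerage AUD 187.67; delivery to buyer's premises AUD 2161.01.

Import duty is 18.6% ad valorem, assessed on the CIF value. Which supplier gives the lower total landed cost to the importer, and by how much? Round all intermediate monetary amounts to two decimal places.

Supplier A (FOB):
CIF value = FOB price + freight + insurance = 85223.93 + 7323.49 + 602.36 = 93149.78
Import duty = 93149.78 × 18.6% = 17325.86
Buyer bears (A): 7323.49 + 602.36 + 1341.86 + 187.67 + 2161.01 = 11616.39
Landed cost (A) = invoice 85223.93 + 11616.39 + duty 17325.86 = 114166.18
Supplier B (FCA):
CIF value = FCA price + origin terminal + freight + insurance = 76489.49 + 828.20 + 7323.49 + 602.36 = 85243.54
Import duty = 85243.54 × 18.6% = 15855.30
Buyer bears (B): 828.20 + 7323.49 + 602.36 + 1341.86 + 187.67 + 2161.01 = 12444.59
Landed cost (B) = invoice 76489.49 + 12444.59 + duty 15855.30 = 104789.38
Difference = |114166.18 − 104789.38| = 9376.80

Supplier B is cheaper by AUD 9376.80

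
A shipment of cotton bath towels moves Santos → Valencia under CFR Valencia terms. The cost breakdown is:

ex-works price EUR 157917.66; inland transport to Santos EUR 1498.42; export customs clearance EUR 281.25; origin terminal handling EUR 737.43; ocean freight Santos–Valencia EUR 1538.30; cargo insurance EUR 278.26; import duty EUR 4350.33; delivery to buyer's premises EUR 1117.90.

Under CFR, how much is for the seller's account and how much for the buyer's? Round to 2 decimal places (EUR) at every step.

Seller: EUR 161973.06; buyer: EUR 5746.49

CFR: the seller pays costs through ocean freight to the destination port, but not insurance.
Seller's account: goods 157917.66 + inland to port 1498.42 + export clearance 281.25 + origin terminal 737.43 + freight 1538.30 = 161973.06
Buyer's account: insurance 278.26 + duty 4350.33 + delivery 1117.90 = 5746.49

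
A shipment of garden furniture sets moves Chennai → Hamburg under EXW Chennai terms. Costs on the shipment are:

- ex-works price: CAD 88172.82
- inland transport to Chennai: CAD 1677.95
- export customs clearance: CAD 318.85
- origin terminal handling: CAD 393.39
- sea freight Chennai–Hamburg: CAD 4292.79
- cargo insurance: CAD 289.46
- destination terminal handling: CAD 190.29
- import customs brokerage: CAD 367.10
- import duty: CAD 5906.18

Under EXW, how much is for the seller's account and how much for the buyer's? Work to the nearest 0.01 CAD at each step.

Seller: CAD 88172.82; buyer: CAD 13436.01

EXW: the seller makes goods available at their premises; the buyer bears all onward costs.
Seller's account: goods 88172.82 = 88172.82
Buyer's account: inland to port 1677.95 + export clearance 318.85 + origin terminal 393.39 + freight 4292.79 + insurance 289.46 + destination terminal 190.29 + brokerage 367.10 + duty 5906.18 = 13436.01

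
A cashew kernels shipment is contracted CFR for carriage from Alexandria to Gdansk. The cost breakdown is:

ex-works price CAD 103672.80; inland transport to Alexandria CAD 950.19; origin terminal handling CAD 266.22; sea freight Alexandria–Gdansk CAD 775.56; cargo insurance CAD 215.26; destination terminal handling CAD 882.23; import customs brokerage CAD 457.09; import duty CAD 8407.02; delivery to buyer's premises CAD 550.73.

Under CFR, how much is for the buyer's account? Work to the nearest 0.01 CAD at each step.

Buyer's account: CAD 10512.33

CFR: the seller pays costs through ocean freight to the destination port, but not insurance.
Seller's account: goods 103672.80 + inland to port 950.19 + origin terminal 266.22 + freight 775.56 = 105664.77
Buyer's account: insurance 215.26 + destination terminal 882.23 + brokerage 457.09 + duty 8407.02 + delivery 550.73 = 10512.33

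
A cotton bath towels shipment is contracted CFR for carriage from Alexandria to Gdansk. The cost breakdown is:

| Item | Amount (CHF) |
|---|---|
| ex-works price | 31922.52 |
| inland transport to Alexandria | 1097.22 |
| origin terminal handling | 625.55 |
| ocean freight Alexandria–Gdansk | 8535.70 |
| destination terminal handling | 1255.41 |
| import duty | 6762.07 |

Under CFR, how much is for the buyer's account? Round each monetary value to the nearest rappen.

CFR: the seller pays costs through ocean freight to the destination port, but not insurance.
Seller's account: goods 31922.52 + inland to port 1097.22 + origin terminal 625.55 + freight 8535.70 = 42180.99
Buyer's account: destination terminal 1255.41 + duty 6762.07 = 8017.48

Buyer's account: CHF 8017.48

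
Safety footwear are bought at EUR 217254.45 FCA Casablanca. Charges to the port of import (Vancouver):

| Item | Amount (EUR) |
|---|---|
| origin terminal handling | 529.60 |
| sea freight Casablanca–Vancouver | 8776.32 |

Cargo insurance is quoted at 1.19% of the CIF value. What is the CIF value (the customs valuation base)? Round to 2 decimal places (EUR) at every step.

CIF value: EUR 229288.91

Let C be the CIF value. C = FCA price + pre-shipment costs + freight + 1.19% × C
C − 1.19% × C = 217254.45 + 529.60 + 8776.32
0.9881 × C = 226560.37
C = 226560.37 / 0.9881 = 229288.91
Insurance premium = 1.19% × 229288.91 = 2728.54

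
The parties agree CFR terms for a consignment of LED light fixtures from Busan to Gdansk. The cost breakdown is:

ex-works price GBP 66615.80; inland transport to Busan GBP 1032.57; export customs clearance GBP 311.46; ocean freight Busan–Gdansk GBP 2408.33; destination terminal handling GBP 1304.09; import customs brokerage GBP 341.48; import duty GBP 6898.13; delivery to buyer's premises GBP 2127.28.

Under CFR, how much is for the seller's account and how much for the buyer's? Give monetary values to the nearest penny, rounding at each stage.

Seller: GBP 70368.16; buyer: GBP 10670.98

CFR: the seller pays costs through ocean freight to the destination port, but not insurance.
Seller's account: goods 66615.80 + inland to port 1032.57 + export clearance 311.46 + freight 2408.33 = 70368.16
Buyer's account: destination terminal 1304.09 + brokerage 341.48 + duty 6898.13 + delivery 2127.28 = 10670.98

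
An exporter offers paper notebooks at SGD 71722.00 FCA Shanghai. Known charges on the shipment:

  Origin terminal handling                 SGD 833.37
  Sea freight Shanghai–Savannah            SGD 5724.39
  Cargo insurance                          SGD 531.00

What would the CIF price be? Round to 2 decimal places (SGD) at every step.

CIF price: SGD 78810.76

From FCA to CIF, the seller additionally bears: origin terminal, freight, insurance.
CIF price = 71722.00 + 833.37 + 5724.39 + 531.00 = 78810.76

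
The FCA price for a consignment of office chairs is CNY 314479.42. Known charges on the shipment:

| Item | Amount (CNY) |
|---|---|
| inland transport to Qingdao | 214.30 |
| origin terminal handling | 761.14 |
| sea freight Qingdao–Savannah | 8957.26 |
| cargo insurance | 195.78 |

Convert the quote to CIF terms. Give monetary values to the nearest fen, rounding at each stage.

CIF price: CNY 324393.60

Not relevant to the conversion: inland to port — on the seller under both FCA and CIF; already in the FCA price and stays in the CIF price.
From FCA to CIF, the seller additionally bears: origin terminal, freight, insurance.
CIF price = 314479.42 + 761.14 + 8957.26 + 195.78 = 324393.60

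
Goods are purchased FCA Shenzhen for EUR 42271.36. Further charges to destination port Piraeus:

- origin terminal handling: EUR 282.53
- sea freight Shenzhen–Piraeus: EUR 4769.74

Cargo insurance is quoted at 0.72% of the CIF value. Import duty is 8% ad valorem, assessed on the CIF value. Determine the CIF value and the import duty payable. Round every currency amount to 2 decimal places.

Let C be the CIF value. C = FCA price + pre-shipment costs + freight + 0.72% × C
C − 0.72% × C = 42271.36 + 282.53 + 4769.74
0.9928 × C = 47323.63
C = 47323.63 / 0.9928 = 47666.83
Insurance premium = 0.72% × 47666.83 = 343.20
Import duty = 47666.83 × 8% = 3813.35

CIF value: EUR 47666.83; import duty: EUR 3813.35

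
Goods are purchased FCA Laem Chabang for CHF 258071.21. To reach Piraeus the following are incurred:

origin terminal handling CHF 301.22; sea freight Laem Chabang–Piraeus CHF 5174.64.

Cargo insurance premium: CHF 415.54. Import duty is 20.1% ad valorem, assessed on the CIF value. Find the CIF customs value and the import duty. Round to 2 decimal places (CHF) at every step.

CIF = FCA price + pre-shipment costs + freight + insurance
CIF = 258071.21 + 301.22 + 5174.64 + 415.54 = 263962.61
Import duty = 263962.61 × 20.1% = 53056.48

CIF value: CHF 263962.61; import duty: CHF 53056.48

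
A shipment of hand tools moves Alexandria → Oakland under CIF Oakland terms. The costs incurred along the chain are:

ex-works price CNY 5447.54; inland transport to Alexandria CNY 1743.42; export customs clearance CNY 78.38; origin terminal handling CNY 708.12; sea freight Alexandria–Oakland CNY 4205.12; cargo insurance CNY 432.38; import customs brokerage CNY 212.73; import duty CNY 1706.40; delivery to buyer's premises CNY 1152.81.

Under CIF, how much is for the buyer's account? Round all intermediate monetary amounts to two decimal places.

Buyer's account: CNY 3071.94

CIF: the seller pays costs through ocean freight and marine insurance to the destination port.
Seller's account: goods 5447.54 + inland to port 1743.42 + export clearance 78.38 + origin terminal 708.12 + freight 4205.12 + insurance 432.38 = 12614.96
Buyer's account: brokerage 212.73 + duty 1706.40 + delivery 1152.81 = 3071.94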